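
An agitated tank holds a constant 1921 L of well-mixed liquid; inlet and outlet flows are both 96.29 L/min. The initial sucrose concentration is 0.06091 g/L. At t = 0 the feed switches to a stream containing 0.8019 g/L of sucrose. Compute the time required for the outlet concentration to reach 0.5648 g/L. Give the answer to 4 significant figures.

Accumulation = in − out for the solute gives V dC/dt = Q(C_in − C), so τ = V/Q = 19.9502 min.
C(t) = C_in + (C₀ − C_in) e^(−t/τ). Set C = 0.5648 and solve for t:
e^(−t/τ) = (C − C_in)/(C₀ − C_in) = (0.5648 − 0.8019)/(0.06091 − 0.8019) = 0.319977
t = −τ ln(…) = 19.9502 × 1.13951 = 22.7333 min.

22.73 min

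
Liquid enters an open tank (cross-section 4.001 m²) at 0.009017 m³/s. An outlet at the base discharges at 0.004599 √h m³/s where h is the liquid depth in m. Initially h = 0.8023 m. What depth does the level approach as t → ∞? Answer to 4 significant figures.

3.844 m

A dh/dt = Q_in − 0.004599 √h. Steady state requires inflow = outflow:
Q_in = 0.004599 √h_ss ⇒ √h_ss = 0.009017/0.004599 = 1.96064.
h_ss = 1.96064² = 3.84412 m. (Since h₀ = 0.8023 m < h_ss, the level will rise toward this value.)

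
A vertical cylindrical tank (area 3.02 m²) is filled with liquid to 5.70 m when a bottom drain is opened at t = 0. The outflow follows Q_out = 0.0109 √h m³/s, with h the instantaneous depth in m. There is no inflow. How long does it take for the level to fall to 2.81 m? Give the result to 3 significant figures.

With no inflow, A dh/dt = −0.0109 √h.
This is separable: 2 d(√h)/dt = −0.0109/A, so √h = √h₀ − (0.0109/(2A)) t.
t = 2A(√h₀ − √h)/0.0109 = 2·3.02·(√5.70 − √2.81)/0.0109
  = 6.0400 × (2.3875 − 1.6763) / 0.0109 = 394.07 s.

394 s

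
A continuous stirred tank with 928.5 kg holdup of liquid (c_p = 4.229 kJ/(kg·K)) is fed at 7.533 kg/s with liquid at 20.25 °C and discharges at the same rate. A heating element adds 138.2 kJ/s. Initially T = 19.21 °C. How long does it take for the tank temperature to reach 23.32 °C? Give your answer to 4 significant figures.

M c_p dT/dt = ṁ c_p (T_in − T) + Q̇.
τ = M/ṁ = 123.258 s; T_ss = T_in + Q̇/(ṁ c_p) = 24.5881 °C.
T(t) = T_ss + (T₀ − T_ss) e^(−t/τ). Set T = 23.32:
e^(−t/τ) = (23.32 − 24.5881)/(19.21 − 24.5881) = 0.235794
t = −123.258 · ln(0.235794) = 178.082 s.

178.1 s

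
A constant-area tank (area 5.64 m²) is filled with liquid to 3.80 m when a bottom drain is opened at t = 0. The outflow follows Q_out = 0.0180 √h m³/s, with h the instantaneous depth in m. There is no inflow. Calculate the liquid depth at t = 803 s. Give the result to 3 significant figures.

0.446 m

With no inflow, A dh/dt = −0.0180 √h.
∫ h^(−1/2) dh = −(0.0180/A) ∫ dt, giving 2√h = 2√h₀ − (0.0180/A) t.
√h = √3.80 − 0.0180·803/(2·5.64) = 1.9494 − 1.2814 = 0.66798.
h = 0.66798² = 0.44619 m.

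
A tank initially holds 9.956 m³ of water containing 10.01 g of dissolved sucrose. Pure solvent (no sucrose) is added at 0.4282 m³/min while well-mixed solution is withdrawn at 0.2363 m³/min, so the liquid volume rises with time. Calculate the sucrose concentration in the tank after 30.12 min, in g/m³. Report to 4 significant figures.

0.3620 g/m³

Total volume: dV/dt = Q_in − Q_out = 0.191900 m³/min, so V(t) = 9.956 + 0.191900 t and V(30.12) = 15.7360 m³.
Species balance (pure solvent in): dm/dt = −Q_out · m/V(t).
Separate: dm/m = −Q_out dt/V(t) ⇒ ln(m/m₀) = −(Q_out/(Q_in−Q_out)) ln(V/V₀).
m = m₀ (V₀/V)^(Q_out/(Q_in−Q_out)) = 10.01 × (9.956/15.7360)^(1.23137) = 5.69672 g.
C = m/V = 5.69672/15.7360 = 0.362018 g/m³.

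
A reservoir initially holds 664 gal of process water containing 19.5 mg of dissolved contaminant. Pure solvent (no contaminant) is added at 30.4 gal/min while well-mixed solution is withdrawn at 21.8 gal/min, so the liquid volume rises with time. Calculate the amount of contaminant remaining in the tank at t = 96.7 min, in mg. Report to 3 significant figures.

Let m(t) be the amount of contaminant. Volume: V(t) = V₀ + (Q_in − Q_out) t = 664 + 8.6000 t; V(96.7) = 1495.6 gal.
Solute balance: dm/dt = 0 − Q_out C = −Q_out m/V(t).
Separate: dm/m = −Q_out dt/V(t) ⇒ ln(m/m₀) = −(Q_out/(Q_in−Q_out)) ln(V/V₀).
m = m₀ (V₀/V)^(Q_out/(Q_in−Q_out)) = 19.5 × (664/1495.6)^(2.5349) = 2.4894 mg.

2.49 mg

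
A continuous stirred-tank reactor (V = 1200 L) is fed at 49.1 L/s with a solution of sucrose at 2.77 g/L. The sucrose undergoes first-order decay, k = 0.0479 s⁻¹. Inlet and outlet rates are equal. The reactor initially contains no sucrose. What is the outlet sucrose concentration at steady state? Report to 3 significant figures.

1.28 g/L

Accumulation = in − out − consumed: V dC/dt = Q C_in − Q C − k V C.
Steady state (dC/dt = 0): C_ss = Q C_in/(Q + kV) = C_in/(1 + kV/Q).
C_ss = 49.1·2.77/(49.1 + 0.0479·1200) = 136.01/106.58 = 1.2761 g/L.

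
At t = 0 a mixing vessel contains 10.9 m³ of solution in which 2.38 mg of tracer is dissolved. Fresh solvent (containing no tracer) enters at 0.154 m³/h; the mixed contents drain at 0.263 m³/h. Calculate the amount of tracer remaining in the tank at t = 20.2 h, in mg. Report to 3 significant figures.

1.38 mg

Let m(t) be the amount of tracer. Volume: V(t) = V₀ + (Q_in − Q_out) t = 10.9 − 0.10900 t; V(20.2) = 8.6982 m³.
No tracer enters, so dm/dt = −Q_out · (m/V).
Separate: dm/m = −Q_out dt/V(t) ⇒ ln(m/m₀) = −(Q_out/(Q_in−Q_out)) ln(V/V₀).
m = m₀ (V₀/V)^(Q_out/(Q_in−Q_out)) = 2.38 × (10.9/8.6982)^(-2.4128) = 1.3808 mg.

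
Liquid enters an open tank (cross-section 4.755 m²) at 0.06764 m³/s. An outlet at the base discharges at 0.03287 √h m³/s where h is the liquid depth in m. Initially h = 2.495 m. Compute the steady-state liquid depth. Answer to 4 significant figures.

4.235 m

Level balance: A dh/dt = 0.06764 − 0.03287 √h. Setting dh/dt = 0:
Q_in = 0.03287 √h_ss ⇒ √h_ss = 0.06764/0.03287 = 2.05780.
h_ss = 2.05780² = 4.23456 m. (Since h₀ = 2.495 m < h_ss, the level will rise toward this value.)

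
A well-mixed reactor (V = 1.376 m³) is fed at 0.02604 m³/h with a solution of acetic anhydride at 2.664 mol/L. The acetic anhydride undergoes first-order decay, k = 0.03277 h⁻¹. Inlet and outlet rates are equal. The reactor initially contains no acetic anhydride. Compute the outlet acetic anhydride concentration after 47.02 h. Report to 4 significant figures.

0.8894 mol/L

Accumulation = in − out − consumed: V dC/dt = Q C_in − Q C − k V C.
This is linear with rate a = Q/V + k = 0.0516944 h⁻¹.
C_ss = Q C_in/(Q + kV) = 0.975244 mol/L; C(t) = C_ss + (C₀ − C_ss) e^(−a t).
C(47.02) = 0.975244 + (-0.975244)·e^(−0.0516944·47.02) = 0.975244 + (-0.975244)·0.0879777 = 0.889444 mol/L.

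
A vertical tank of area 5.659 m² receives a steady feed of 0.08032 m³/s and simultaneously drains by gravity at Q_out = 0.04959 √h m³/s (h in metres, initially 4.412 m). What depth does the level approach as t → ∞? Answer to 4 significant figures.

A dh/dt = Q_in − 0.04959 √h. Steady state requires inflow = outflow:
Q_in = 0.04959 √h_ss ⇒ √h_ss = 0.08032/0.04959 = 1.61968.
h_ss = 1.61968² = 2.62337 m. (Since h₀ = 4.412 m > h_ss, the level will fall toward this value.)

2.623 m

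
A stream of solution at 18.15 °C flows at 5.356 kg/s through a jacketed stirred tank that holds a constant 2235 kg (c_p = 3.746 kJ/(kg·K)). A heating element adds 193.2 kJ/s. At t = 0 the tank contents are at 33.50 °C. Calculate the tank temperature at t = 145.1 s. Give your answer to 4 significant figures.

M c_p dT/dt = ṁ c_p (T_in − T) + Q̇.
Rearrange: dT/dt = (T_ss − T)/τ with τ = M/ṁ = 417.289 s and T_ss = T_in + Q̇/(ṁ c_p) = 27.7794 °C.
T approaches T_ss exponentially: T(t) = T_ss + (T₀ − T_ss) e^(−t/τ).
T(145.1) = 27.7794 + (5.72061)·e^(−145.1/417.289) = 27.7794 + (5.72061)·0.706296 = 31.8198 °C.

31.82 °C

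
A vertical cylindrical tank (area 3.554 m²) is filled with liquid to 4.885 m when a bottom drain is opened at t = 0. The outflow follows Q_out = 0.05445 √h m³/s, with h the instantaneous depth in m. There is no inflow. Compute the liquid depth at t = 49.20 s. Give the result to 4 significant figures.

3.361 m

With no inflow, A dh/dt = −0.05445 √h.
Separate and integrate: 2(√h − √h₀) = −(0.05445/A) t.
√h = √4.885 − 0.05445·49.20/(2·3.554) = 2.21020 − 0.376891 = 1.83331.
h = 1.83331² = 3.36104 m.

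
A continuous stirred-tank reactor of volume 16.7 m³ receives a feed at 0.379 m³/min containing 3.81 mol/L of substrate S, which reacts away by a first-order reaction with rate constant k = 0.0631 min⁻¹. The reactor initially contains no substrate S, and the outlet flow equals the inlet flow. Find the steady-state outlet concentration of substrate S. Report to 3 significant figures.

Accumulation = in − out − consumed: V dC/dt = Q C_in − Q C − k V C.
Steady state (dC/dt = 0): C_ss = Q C_in/(Q + kV) = C_in/(1 + kV/Q).
C_ss = 0.379·3.81/(0.379 + 0.0631·16.7) = 1.4440/1.4328 = 1.0078 mol/L.

1.01 mol/L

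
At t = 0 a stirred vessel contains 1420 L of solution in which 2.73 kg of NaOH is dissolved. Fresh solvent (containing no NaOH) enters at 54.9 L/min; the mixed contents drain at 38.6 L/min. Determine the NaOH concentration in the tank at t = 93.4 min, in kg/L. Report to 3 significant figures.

0.000165 kg/L

Let m(t) be the amount of NaOH. Volume: V(t) = V₀ + (Q_in − Q_out) t = 1420 + 16.300 t; V(93.4) = 2942.4 L.
No NaOH enters, so dm/dt = −Q_out · (m/V).
Separate: dm/m = −Q_out dt/V(t) ⇒ ln(m/m₀) = −(Q_out/(Q_in−Q_out)) ln(V/V₀).
m = m₀ (V₀/V)^(Q_out/(Q_in−Q_out)) = 2.73 × (1420/2942.4)^(2.3681) = 0.48625 kg.
C = m/V = 0.48625/2942.4 = 0.00016525 kg/L.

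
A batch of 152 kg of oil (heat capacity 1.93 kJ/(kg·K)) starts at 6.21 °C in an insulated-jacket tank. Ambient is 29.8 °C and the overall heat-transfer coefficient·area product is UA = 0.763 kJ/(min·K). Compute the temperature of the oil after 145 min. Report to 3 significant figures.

13.6 °C

Lumped-capacitance energy balance: M c_p dT/dt = UA(T_amb − T).
dT/dt = (T_ss − T)/τ with T_ss = T_amb = 29.800 °C, τ = M c_p/UA = 152·1.93/0.763 = 384.48 min.
T approaches T_ss exponentially: T(t) = T_ss + (T₀ − T_ss) e^(−t/τ).
T(145) = 29.800 + (-23.590)·0.68583 = 13.621 °C.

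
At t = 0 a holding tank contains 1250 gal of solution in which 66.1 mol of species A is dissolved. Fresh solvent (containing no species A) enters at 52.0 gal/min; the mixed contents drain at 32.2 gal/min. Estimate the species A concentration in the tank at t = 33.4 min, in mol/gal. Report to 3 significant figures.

0.0173 mol/gal

Let m(t) be the amount of species A. Volume: V(t) = V₀ + (Q_in − Q_out) t = 1250 + 19.800 t; V(33.4) = 1911.3 gal.
Solute balance: dm/dt = 0 − Q_out C = −Q_out m/V(t).
dm/m = −Q_out dt/(V₀ + 19.800 t); integrating gives ln(m/m₀) = −(Q_out/(Q_in−Q_out)) ln(V/V₀).
m = m₀ (V₀/V)^(Q_out/(Q_in−Q_out)) = 66.1 × (1250/1911.3)^(1.6263) = 33.135 mol.
C = m/V = 33.135/1911.3 = 0.017336 mol/gal.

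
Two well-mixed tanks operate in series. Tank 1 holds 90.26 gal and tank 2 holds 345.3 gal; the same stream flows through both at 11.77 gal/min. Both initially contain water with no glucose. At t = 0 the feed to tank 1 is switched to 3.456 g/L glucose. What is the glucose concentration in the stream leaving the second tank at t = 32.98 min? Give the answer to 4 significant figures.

Each tank obeys Vᵢ dCᵢ/dt = Q(Cᵢ₋₁ − Cᵢ), so τᵢ = Vᵢ/Q.
τ₁ = 90.26/11.77 = 7.66865 min; τ₂ = 345.3/11.77 = 29.3373 min.
Solving the cascade with C₁(0)=C₂(0)=0 gives C₂(t) = C_in[1 − (τ₁ e^(−t/τ₁) − τ₂ e^(−t/τ₂))/(τ₁ − τ₂)].
At t = 32.98: e^(−t/τ₁) = 0.0135601, e^(−t/τ₂) = 0.324923.
C₂ = 3.456·[1 − (7.66865·0.0135601 − 29.3373·0.324923)/(-21.6686)] = 3.456·0.564884 = 1.95224 g/L.

1.952 g/L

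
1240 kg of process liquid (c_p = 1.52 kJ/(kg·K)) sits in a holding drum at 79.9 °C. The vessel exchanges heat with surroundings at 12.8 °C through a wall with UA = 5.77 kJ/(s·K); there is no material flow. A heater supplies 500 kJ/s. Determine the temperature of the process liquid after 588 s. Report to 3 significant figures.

M c_p dT/dt = −UA(T − T_amb) + Q̇.
dT/dt = (T_ss − T)/τ with T_ss = T_amb + Q̇/UA = 12.8 + 500/5.77 = 99.455 °C, τ = M c_p/UA = 1240·1.52/5.77 = 326.66 s.
This is linear first-order; T(t) = T_ss + (T₀ − T_ss) e^(−t/τ).
T(588) = 99.455 + (-19.555)·0.16529 = 96.223 °C.

96.2 °C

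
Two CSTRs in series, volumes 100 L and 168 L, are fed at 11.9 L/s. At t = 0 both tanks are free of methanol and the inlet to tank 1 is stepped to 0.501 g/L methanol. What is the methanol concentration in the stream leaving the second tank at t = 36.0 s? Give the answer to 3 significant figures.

0.415 g/L

Time constants: τᵢ = Vᵢ/Q for each well-mixed tank.
τ₁ = 100/11.9 = 8.4034 s; τ₂ = 168/11.9 = 14.118 s.
Tank 1: C₁ = C_in(1 − e^(−t/τ₁)). Tank 2 (τ₁ ≠ τ₂): C₂ = C_in[1 − (τ₁ e^(−t/τ₁) − τ₂ e^(−t/τ₂))/(τ₁ − τ₂)].
At t = 36.0: e^(−t/τ₁) = 0.013787, e^(−t/τ₂) = 0.078082.
C₂ = 0.501·[1 − (8.4034·0.013787 − 14.118·0.078082)/(-5.7143)] = 0.501·0.82737 = 0.41451 g/L.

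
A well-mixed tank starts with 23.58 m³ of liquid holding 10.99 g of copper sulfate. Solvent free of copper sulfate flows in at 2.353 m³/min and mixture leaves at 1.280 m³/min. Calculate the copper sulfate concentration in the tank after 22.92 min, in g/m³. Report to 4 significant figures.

Total volume: dV/dt = Q_in − Q_out = 1.07300 m³/min, so V(t) = 23.58 + 1.07300 t and V(22.92) = 48.1732 m³.
Solute balance: dm/dt = 0 − Q_out C = −Q_out m/V(t).
Separate: dm/m = −Q_out dt/V(t) ⇒ ln(m/m₀) = −(Q_out/(Q_in−Q_out)) ln(V/V₀).
m = m₀ (V₀/V)^(Q_out/(Q_in−Q_out)) = 10.99 × (23.58/48.1732)^(1.19292) = 4.68686 g.
C = m/V = 4.68686/48.1732 = 0.0972919 g/m³.

0.09729 g/m³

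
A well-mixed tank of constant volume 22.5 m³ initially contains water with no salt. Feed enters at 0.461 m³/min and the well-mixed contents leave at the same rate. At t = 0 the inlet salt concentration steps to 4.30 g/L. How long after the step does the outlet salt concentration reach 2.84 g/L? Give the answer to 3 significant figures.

Species balance: V dC/dt = Q(C_in − C) ⇒ τ = V/Q = 48.807 min.
C(t) = C_in + (C₀ − C_in) e^(−t/τ). Set C = 2.84 and solve for t:
e^(−t/τ) = (C − C_in)/(C₀ − C_in) = (2.84 − 4.30)/(0 − 4.30) = 0.33953
t = −τ ln(…) = 48.807 × 1.0802 = 52.720 min.

52.7 min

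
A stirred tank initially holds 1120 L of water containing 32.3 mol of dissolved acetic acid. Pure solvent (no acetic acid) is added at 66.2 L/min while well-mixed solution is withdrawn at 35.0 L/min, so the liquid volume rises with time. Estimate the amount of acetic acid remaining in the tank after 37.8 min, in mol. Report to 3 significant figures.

14.4 mol

Total volume: dV/dt = Q_in − Q_out = 31.200 L/min, so V(t) = 1120 + 31.200 t and V(37.8) = 2299.4 L.
No acetic acid enters, so dm/dt = −Q_out · (m/V).
dm/m = −Q_out dt/(V₀ + 31.200 t); integrating gives ln(m/m₀) = −(Q_out/(Q_in−Q_out)) ln(V/V₀).
m = m₀ (V₀/V)^(Q_out/(Q_in−Q_out)) = 32.3 × (1120/2299.4)^(1.1218) = 14.413 mol.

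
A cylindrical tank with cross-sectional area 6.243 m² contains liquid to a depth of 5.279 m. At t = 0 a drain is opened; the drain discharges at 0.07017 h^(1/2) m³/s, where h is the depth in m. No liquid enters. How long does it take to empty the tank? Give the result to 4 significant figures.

408.8 s

With no inflow, A dh/dt = −0.07017 √h.
∫ h^(−1/2) dh = −(0.07017/A) ∫ dt, giving 2√h = 2√h₀ − (0.07017/A) t.
Tank is empty when √h = 0: t_empty = 2A√h₀/0.07017.
t_empty = 2·6.243·√5.279/0.07017 = 12.4860·2.29761/0.07017 = 408.835 s.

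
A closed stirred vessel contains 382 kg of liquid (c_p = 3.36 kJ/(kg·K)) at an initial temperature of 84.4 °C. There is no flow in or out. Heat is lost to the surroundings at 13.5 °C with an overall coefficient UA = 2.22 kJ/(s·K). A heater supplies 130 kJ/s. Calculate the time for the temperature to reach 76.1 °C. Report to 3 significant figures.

645 s

M c_p dT/dt = −UA(T − T_amb) + Q̇.
τ = M c_p/UA = 578.16 s; T_ss = T_amb + Q̇/UA = 13.5 + 130/2.22 = 72.059 °C.
T(t) = T_ss + (T₀ − T_ss)e^(−t/τ); set T = 76.1:
t = −τ ln[(T − T_ss)/(T₀ − T_ss)] = −578.16 · ln(0.32747) = 645.44 s.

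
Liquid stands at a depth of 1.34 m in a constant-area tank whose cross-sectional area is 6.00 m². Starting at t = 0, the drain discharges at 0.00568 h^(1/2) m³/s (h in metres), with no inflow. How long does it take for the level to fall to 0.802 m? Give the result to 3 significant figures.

With no inflow, A dh/dt = −0.00568 √h.
This is separable: 2 d(√h)/dt = −0.00568/A, so √h = √h₀ − (0.00568/(2A)) t.
t = 2A(√h₀ − √h)/0.00568 = 2·6.00·(√1.34 − √0.802)/0.00568
  = 12.000 × (1.1576 − 0.89554) / 0.00568 = 553.60 s.

554 s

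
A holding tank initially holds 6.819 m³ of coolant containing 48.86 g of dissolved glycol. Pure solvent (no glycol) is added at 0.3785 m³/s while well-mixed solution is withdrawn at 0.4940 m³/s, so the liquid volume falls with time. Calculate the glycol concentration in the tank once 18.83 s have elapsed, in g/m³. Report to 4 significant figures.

2.035 g/m³

Let m(t) be the amount of glycol. Volume: V(t) = V₀ + (Q_in − Q_out) t = 6.819 − 0.115500 t; V(18.83) = 4.64414 m³.
Solute balance: dm/dt = 0 − Q_out C = −Q_out m/V(t).
Separate: dm/m = −Q_out dt/V(t) ⇒ ln(m/m₀) = −(Q_out/(Q_in−Q_out)) ln(V/V₀).
m = m₀ (V₀/V)^(Q_out/(Q_in−Q_out)) = 48.86 × (6.819/4.64414)^(-4.27706) = 9.45089 g.
C = m/V = 9.45089/4.64414 = 2.03502 g/m³.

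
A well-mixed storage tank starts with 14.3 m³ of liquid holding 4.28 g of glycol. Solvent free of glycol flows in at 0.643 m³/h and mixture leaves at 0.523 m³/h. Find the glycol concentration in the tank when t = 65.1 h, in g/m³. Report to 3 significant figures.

0.0290 g/m³

Let m(t) be the amount of glycol. Volume: V(t) = V₀ + (Q_in − Q_out) t = 14.3 + 0.12000 t; V(65.1) = 22.112 m³.
Solute balance: dm/dt = 0 − Q_out C = −Q_out m/V(t).
Separate: dm/m = −Q_out dt/V(t) ⇒ ln(m/m₀) = −(Q_out/(Q_in−Q_out)) ln(V/V₀).
m = m₀ (V₀/V)^(Q_out/(Q_in−Q_out)) = 4.28 × (14.3/22.112)^(4.3583) = 0.64039 g.
C = m/V = 0.64039/22.112 = 0.028961 g/m³.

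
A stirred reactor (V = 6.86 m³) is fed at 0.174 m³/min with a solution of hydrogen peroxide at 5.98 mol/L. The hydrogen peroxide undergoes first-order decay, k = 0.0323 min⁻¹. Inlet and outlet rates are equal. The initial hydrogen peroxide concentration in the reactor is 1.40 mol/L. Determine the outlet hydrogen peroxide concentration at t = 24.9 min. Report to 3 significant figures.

2.34 mol/L

Species balance: V dC/dt = Q C_in − Q C − k V C.
dC/dt = (Q/V) C_in − (Q/V + k) C; effective rate a = Q/V + k = 0.025364 + 0.0323 = 0.057664 min⁻¹.
C_ss = Q C_in/(Q + kV) = 2.6304 mol/L; C(t) = C_ss + (C₀ − C_ss) e^(−a t).
C(24.9) = 2.6304 + (-1.2304)·e^(−0.057664·24.9) = 2.6304 + (-1.2304)·0.23791 = 2.3377 mol/L.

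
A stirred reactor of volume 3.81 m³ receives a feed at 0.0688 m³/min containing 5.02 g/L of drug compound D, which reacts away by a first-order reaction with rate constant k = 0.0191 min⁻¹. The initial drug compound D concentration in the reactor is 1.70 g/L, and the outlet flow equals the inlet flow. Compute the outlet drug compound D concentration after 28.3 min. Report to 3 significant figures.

Species balance: V dC/dt = Q C_in − Q C − k V C.
This is linear with rate a = Q/V + k = 0.037158 min⁻¹.
C_ss = Q C_in/(Q + kV) = 2.4396 g/L; C(t) = C_ss + (C₀ − C_ss) e^(−a t).
C(28.3) = 2.4396 + (-0.73960)·e^(−0.037158·28.3) = 2.4396 + (-0.73960)·0.34939 = 2.1812 g/L.

2.18 g/L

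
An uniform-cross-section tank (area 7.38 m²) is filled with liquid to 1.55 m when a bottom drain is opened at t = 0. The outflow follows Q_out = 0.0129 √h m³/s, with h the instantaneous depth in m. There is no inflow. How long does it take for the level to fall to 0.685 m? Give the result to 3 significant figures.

478 s

With no inflow, A dh/dt = −0.0129 √h.
Separate and integrate: 2(√h − √h₀) = −(0.0129/A) t.
t = 2A(√h₀ − √h)/0.0129 = 2·7.38·(√1.55 − √0.685)/0.0129
  = 14.760 × (1.2450 − 0.82765) / 0.0129 = 477.52 s.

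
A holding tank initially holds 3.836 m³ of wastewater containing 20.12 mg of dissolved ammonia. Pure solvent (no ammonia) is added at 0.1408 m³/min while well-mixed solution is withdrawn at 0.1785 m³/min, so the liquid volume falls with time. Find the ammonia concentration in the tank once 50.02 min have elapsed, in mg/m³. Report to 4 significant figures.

0.4193 mg/m³

Total volume: dV/dt = Q_in − Q_out = -0.0377000 m³/min, so V(t) = 3.836 − 0.0377000 t and V(50.02) = 1.95025 m³.
No ammonia enters, so dm/dt = −Q_out · (m/V).
dm/m = −Q_out dt/(V₀ − 0.0377000 t); integrating gives ln(m/m₀) = −(Q_out/(Q_in−Q_out)) ln(V/V₀).
m = m₀ (V₀/V)^(Q_out/(Q_in−Q_out)) = 20.12 × (3.836/1.95025)^(-4.73475) = 0.817730 mg.
C = m/V = 0.817730/1.95025 = 0.419296 mg/m³.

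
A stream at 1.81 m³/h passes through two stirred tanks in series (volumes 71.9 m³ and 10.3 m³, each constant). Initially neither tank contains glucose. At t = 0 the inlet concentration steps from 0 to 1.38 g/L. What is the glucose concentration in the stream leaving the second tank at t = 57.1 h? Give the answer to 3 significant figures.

0.997 g/L

Time constants: τᵢ = Vᵢ/Q for each well-mixed tank.
τ₁ = 71.9/1.81 = 39.724 h; τ₂ = 10.3/1.81 = 5.6906 h.
Tank 1: C₁ = C_in(1 − e^(−t/τ₁)). Tank 2 (τ₁ ≠ τ₂): C₂ = C_in[1 − (τ₁ e^(−t/τ₁) − τ₂ e^(−t/τ₂))/(τ₁ − τ₂)].
At t = 57.1: e^(−t/τ₁) = 0.23754, e^(−t/τ₂) = 4.3879e-05.
C₂ = 1.38·[1 − (39.724·0.23754 − 5.6906·4.3879e-05)/(34.033)] = 1.38·0.72275 = 0.99740 g/L.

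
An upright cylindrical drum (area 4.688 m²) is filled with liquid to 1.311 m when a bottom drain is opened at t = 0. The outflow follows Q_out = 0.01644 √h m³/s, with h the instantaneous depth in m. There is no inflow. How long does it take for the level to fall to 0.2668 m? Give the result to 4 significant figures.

358.4 s

A dh/dt = −Q_out = −0.01644 √h.
This is separable: 2 d(√h)/dt = −0.01644/A, so √h = √h₀ − (0.01644/(2A)) t.
t = 2A(√h₀ − √h)/0.01644 = 2·4.688·(√1.311 − √0.2668)/0.01644
  = 9.37600 × (1.14499 − 0.516527) / 0.01644 = 358.422 s.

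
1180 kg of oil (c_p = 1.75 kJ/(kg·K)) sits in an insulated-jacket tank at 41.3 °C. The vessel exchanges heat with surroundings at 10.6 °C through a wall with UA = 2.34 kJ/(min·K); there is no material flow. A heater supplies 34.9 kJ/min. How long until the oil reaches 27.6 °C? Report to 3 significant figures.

M c_p dT/dt = −UA(T − T_amb) + Q̇.
τ = M c_p/UA = 882.48 min; T_ss = T_amb + Q̇/UA = 10.6 + 34.9/2.34 = 25.515 °C.
T(t) = T_ss + (T₀ − T_ss)e^(−t/τ); set T = 27.6:
t = −τ ln[(T − T_ss)/(T₀ − T_ss)] = −882.48 · ln(0.13211) = 1786.2 min.

1790 min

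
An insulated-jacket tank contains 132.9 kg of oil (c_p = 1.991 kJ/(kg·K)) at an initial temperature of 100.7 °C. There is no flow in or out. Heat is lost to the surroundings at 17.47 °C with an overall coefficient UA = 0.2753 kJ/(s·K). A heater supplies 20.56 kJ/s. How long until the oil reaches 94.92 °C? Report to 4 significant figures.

Heat balance on the well-mixed liquid: M c_p dT/dt = −UA(T − T_amb) + Q̇.
τ = M c_p/UA = 961.147 s; T_ss = T_amb + Q̇/UA = 17.47 + 20.56/0.2753 = 92.1522 °C.
T(t) = T_ss + (T₀ − T_ss)e^(−t/τ); set T = 94.92:
t = −τ ln[(T − T_ss)/(T₀ − T_ss)] = −961.147 · ln(0.323805) = 1083.80 s.

1084 s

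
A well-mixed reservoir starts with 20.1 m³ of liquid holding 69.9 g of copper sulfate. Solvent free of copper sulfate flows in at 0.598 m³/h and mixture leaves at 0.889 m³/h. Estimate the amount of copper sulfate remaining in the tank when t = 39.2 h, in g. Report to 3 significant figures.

Let m(t) be the amount of copper sulfate. Volume: V(t) = V₀ + (Q_in − Q_out) t = 20.1 − 0.29100 t; V(39.2) = 8.6928 m³.
Species balance (pure solvent in): dm/dt = −Q_out · m/V(t).
dm/m = −Q_out dt/(V₀ − 0.29100 t); integrating gives ln(m/m₀) = −(Q_out/(Q_in−Q_out)) ln(V/V₀).
m = m₀ (V₀/V)^(Q_out/(Q_in−Q_out)) = 69.9 × (20.1/8.6928)^(-3.0550) = 5.3995 g.

5.40 g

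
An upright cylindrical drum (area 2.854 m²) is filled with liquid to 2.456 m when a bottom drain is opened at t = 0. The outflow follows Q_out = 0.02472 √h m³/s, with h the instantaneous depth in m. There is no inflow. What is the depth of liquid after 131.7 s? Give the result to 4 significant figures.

0.9936 m

With no inflow, A dh/dt = −0.02472 √h.
Separate and integrate: 2(√h − √h₀) = −(0.02472/A) t.
√h = √2.456 − 0.02472·131.7/(2·2.854) = 1.56716 − 0.570362 = 0.996801.
h = 0.996801² = 0.993613 m.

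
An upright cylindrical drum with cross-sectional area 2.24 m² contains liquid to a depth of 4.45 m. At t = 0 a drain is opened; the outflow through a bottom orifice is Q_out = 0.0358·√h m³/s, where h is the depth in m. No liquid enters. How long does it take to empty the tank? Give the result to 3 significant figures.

Unsteady balance on liquid volume: A dh/dt = −0.0358 √h.
This is separable: 2 d(√h)/dt = −0.0358/A, so √h = √h₀ − (0.0358/(2A)) t.
Set h = 0: 2√h₀ = (0.0358/A) t_empty ⇒ t_empty = 2A√h₀/0.0358.
t_empty = 2·2.24·√4.45/0.0358 = 4.4800·2.1095/0.0358 = 263.98 s.

264 s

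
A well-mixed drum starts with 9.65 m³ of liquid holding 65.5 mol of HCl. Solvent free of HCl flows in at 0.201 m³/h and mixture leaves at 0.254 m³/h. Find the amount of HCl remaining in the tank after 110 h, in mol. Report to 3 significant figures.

Total volume: dV/dt = Q_in − Q_out = -0.053000 m³/h, so V(t) = 9.65 − 0.053000 t and V(110) = 3.8200 m³.
Species balance (pure solvent in): dm/dt = −Q_out · m/V(t).
dm/m = −Q_out dt/(V₀ − 0.053000 t); integrating gives ln(m/m₀) = −(Q_out/(Q_in−Q_out)) ln(V/V₀).
m = m₀ (V₀/V)^(Q_out/(Q_in−Q_out)) = 65.5 × (9.65/3.8200)^(-4.7925) = 0.77171 mol.

0.772 mol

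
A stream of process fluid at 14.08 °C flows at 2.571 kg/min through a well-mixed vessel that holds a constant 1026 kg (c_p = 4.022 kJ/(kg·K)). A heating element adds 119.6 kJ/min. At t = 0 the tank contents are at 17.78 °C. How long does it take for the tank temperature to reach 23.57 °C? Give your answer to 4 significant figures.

531.6 min

Unsteady energy balance on the tank contents: M c_p dT/dt = ṁ c_p (T_in − T) + 119.6.
τ = M/ṁ = 399.067 min; T_ss = T_in + Q̇/(ṁ c_p) = 25.6461 °C.
T(t) = T_ss + (T₀ − T_ss) e^(−t/τ). Set T = 23.57:
e^(−t/τ) = (23.57 − 25.6461)/(17.78 − 25.6461) = 0.263930
t = −399.067 · ln(0.263930) = 531.585 min.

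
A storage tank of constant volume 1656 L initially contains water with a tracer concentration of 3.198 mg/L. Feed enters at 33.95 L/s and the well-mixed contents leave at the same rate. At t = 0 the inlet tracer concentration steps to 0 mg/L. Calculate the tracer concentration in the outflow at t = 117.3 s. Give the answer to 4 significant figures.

Species balance on the tank: V dC/dt = Q(C_in − C).
So dC/dt = (C_in − C)/τ with τ = V/Q = 1656/33.95 = 48.7776 s.
Solution: C(t) = C_in + (C₀ − C_in) e^(−t/τ).
C(117.3) = 0 + (3.198 − 0)·e^(−117.3/48.7776) = 0 + (3.19800)·0.0902843 = 0.288729 mg/L.

0.2887 mg/L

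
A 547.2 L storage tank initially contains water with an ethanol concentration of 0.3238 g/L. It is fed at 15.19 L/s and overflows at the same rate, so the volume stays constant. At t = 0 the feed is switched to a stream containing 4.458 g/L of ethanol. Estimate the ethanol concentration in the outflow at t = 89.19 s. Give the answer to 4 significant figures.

Transient balance on the dissolved component: V dC/dt = Q(C_in − C).
Rewrite as dC/dt + C/τ = C_in/τ, τ = V/Q = 36.0237 s.
Solution: C(t) = C_in + (C₀ − C_in) e^(−t/τ).
C(89.19) = 4.458 + (0.3238 − 4.458)·e^(−89.19/36.0237) = 4.458 + (-4.13420)·0.0840898 = 4.11036 g/L.

4.110 g/L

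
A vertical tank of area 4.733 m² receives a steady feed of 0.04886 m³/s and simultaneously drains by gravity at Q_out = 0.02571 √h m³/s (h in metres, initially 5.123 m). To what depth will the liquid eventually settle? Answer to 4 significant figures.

3.612 m

A dh/dt = Q_in − 0.02571 √h. Steady state requires inflow = outflow:
Q_in = 0.02571 √h_ss ⇒ √h_ss = 0.04886/0.02571 = 1.90043.
h_ss = 1.90043² = 3.61163 m. (Since h₀ = 5.123 m > h_ss, the level will fall toward this value.)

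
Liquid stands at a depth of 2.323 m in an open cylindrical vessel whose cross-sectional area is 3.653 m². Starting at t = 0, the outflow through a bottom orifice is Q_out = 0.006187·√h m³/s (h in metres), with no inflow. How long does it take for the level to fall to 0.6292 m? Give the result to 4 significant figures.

With no inflow, A dh/dt = −0.006187 √h.
This is separable: 2 d(√h)/dt = −0.006187/A, so √h = √h₀ − (0.006187/(2A)) t.
t = 2A(√h₀ − √h)/0.006187 = 2·3.653·(√2.323 − √0.6292)/0.006187
  = 7.30600 × (1.52414 − 0.793221) / 0.006187 = 863.114 s.

863.1 s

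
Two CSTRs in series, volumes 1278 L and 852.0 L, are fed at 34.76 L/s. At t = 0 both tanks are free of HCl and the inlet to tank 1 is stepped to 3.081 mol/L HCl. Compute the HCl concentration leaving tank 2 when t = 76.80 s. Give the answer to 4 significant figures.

Species balance on tank i: dCᵢ/dt = (Cᵢ₋₁ − Cᵢ)/τᵢ with τᵢ = Vᵢ/Q.
τ₁ = 1278/34.76 = 36.7664 s; τ₂ = 852.0/34.76 = 24.5109 s.
Tank 1: C₁ = C_in(1 − e^(−t/τ₁)). Tank 2 (τ₁ ≠ τ₂): C₂ = C_in[1 − (τ₁ e^(−t/τ₁) − τ₂ e^(−t/τ₂))/(τ₁ − τ₂)].
At t = 76.80: e^(−t/τ₁) = 0.123828, e^(−t/τ₂) = 0.0435740.
C₂ = 3.081·[1 − (36.7664·0.123828 − 24.5109·0.0435740)/(12.2555)] = 3.081·0.715665 = 2.20496 mol/L.

2.205 mol/L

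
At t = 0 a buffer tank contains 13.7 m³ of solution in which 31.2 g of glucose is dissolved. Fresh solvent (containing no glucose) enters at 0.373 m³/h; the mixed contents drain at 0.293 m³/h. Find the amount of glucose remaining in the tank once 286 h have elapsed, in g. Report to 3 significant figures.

0.855 g

Total volume: dV/dt = Q_in − Q_out = 0.080000 m³/h, so V(t) = 13.7 + 0.080000 t and V(286) = 36.580 m³.
Species balance (pure solvent in): dm/dt = −Q_out · m/V(t).
Separate: dm/m = −Q_out dt/V(t) ⇒ ln(m/m₀) = −(Q_out/(Q_in−Q_out)) ln(V/V₀).
m = m₀ (V₀/V)^(Q_out/(Q_in−Q_out)) = 31.2 × (13.7/36.580)^(3.6625) = 0.85509 g.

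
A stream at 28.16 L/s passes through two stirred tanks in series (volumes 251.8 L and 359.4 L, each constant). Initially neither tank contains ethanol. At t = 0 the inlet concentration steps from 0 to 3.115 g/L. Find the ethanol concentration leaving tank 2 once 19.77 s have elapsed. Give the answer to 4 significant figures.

Time constants: τᵢ = Vᵢ/Q for each well-mixed tank.
τ₁ = 251.8/28.16 = 8.94176 s; τ₂ = 359.4/28.16 = 12.7628 s.
Solving the cascade with C₁(0)=C₂(0)=0 gives C₂(t) = C_in[1 − (τ₁ e^(−t/τ₁) − τ₂ e^(−t/τ₂))/(τ₁ − τ₂)].
At t = 19.77: e^(−t/τ₁) = 0.109594, e^(−t/τ₂) = 0.212453.
C₂ = 3.115·[1 − (8.94176·0.109594 − 12.7628·0.212453)/(-3.82102)] = 3.115·0.546842 = 1.70341 g/L.

1.703 g/L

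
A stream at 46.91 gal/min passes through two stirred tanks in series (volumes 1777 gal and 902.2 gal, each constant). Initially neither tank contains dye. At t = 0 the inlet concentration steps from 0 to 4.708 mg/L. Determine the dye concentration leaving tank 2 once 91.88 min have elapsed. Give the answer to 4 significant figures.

Time constants: τᵢ = Vᵢ/Q for each well-mixed tank.
τ₁ = 1777/46.91 = 37.8810 min; τ₂ = 902.2/46.91 = 19.2326 min.
Tank 1: C₁ = C_in(1 − e^(−t/τ₁)). Tank 2 (τ₁ ≠ τ₂): C₂ = C_in[1 − (τ₁ e^(−t/τ₁) − τ₂ e^(−t/τ₂))/(τ₁ − τ₂)].
At t = 91.88: e^(−t/τ₁) = 0.0884350, e^(−t/τ₂) = 0.00841860.
C₂ = 4.708·[1 − (37.8810·0.0884350 − 19.2326·0.00841860)/(18.6485)] = 4.708·0.829042 = 3.90313 mg/L.

3.903 mg/L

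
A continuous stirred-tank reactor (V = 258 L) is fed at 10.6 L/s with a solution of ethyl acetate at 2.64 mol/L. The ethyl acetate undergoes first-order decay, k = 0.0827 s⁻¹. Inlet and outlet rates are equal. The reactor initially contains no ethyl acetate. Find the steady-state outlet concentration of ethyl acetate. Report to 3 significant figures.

0.876 mol/L

Species balance: V dC/dt = Q C_in − Q C − k V C.
At steady state: 0 = Q C_in − (Q + kV) C_ss, so C_ss = Q C_in/(Q + kV).
C_ss = 10.6·2.64/(10.6 + 0.0827·258) = 27.984/31.937 = 0.87624 mol/L.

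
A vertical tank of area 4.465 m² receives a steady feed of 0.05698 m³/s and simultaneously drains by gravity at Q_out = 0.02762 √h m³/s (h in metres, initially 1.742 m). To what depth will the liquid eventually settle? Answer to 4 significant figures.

4.256 m

Level balance: A dh/dt = 0.05698 − 0.02762 √h. Setting dh/dt = 0:
Q_in = 0.02762 √h_ss ⇒ √h_ss = 0.05698/0.02762 = 2.06300.
h_ss = 2.06300² = 4.25596 m. (Since h₀ = 1.742 m < h_ss, the level will rise toward this value.)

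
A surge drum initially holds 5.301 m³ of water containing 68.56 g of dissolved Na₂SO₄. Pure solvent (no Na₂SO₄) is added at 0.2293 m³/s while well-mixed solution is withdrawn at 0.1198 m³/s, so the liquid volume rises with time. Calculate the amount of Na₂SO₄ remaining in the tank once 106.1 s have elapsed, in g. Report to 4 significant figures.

19.26 g

Total volume: dV/dt = Q_in − Q_out = 0.109500 m³/s, so V(t) = 5.301 + 0.109500 t and V(106.1) = 16.9189 m³.
Species balance (pure solvent in): dm/dt = −Q_out · m/V(t).
dm/m = −Q_out dt/(V₀ + 0.109500 t); integrating gives ln(m/m₀) = −(Q_out/(Q_in−Q_out)) ln(V/V₀).
m = m₀ (V₀/V)^(Q_out/(Q_in−Q_out)) = 68.56 × (5.301/16.9189)^(1.09406) = 19.2595 g.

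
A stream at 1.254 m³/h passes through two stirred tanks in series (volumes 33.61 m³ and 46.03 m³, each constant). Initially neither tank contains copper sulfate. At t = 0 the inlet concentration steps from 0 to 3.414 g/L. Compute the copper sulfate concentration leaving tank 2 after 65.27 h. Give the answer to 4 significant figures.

2.085 g/L

Species balance on tank i: dCᵢ/dt = (Cᵢ₋₁ − Cᵢ)/τᵢ with τᵢ = Vᵢ/Q.
τ₁ = 33.61/1.254 = 26.8022 h; τ₂ = 46.03/1.254 = 36.7065 h.
Tank 1: C₁ = C_in(1 − e^(−t/τ₁)). Tank 2 (τ₁ ≠ τ₂): C₂ = C_in[1 − (τ₁ e^(−t/τ₁) − τ₂ e^(−t/τ₂))/(τ₁ − τ₂)].
At t = 65.27: e^(−t/τ₁) = 0.0875763, e^(−t/τ₂) = 0.168949.
C₂ = 3.414·[1 − (26.8022·0.0875763 − 36.7065·0.168949)/(-9.90431)] = 3.414·0.610846 = 2.08543 g/L.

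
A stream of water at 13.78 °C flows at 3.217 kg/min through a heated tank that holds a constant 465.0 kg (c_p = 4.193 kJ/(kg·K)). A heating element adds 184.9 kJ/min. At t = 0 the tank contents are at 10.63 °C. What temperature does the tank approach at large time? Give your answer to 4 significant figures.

27.49 °C

M c_p dT/dt = ṁ c_p (T_in − T) + Q̇.
At steady state dT/dt = 0 ⇒ T_ss = T_in + Q̇/(ṁ c_p) = 13.78 + 184.9/(3.217·4.193) = 27.4876 °C.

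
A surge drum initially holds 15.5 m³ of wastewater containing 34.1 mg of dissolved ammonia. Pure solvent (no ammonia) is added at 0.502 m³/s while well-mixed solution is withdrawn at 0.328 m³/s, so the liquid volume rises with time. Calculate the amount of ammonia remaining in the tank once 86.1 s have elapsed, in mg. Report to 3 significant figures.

9.53 mg

Total volume: dV/dt = Q_in − Q_out = 0.17400 m³/s, so V(t) = 15.5 + 0.17400 t and V(86.1) = 30.481 m³.
Solute balance: dm/dt = 0 − Q_out C = −Q_out m/V(t).
dm/m = −Q_out dt/(V₀ + 0.17400 t); integrating gives ln(m/m₀) = −(Q_out/(Q_in−Q_out)) ln(V/V₀).
m = m₀ (V₀/V)^(Q_out/(Q_in−Q_out)) = 34.1 × (15.5/30.481)^(1.8851) = 9.5303 mg.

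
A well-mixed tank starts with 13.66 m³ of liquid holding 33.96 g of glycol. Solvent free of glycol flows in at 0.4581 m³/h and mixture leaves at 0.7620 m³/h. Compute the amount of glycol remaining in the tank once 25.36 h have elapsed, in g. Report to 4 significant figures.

4.232 g

Let m(t) be the amount of glycol. Volume: V(t) = V₀ + (Q_in − Q_out) t = 13.66 − 0.303900 t; V(25.36) = 5.95310 m³.
Species balance (pure solvent in): dm/dt = −Q_out · m/V(t).
Separate: dm/m = −Q_out dt/V(t) ⇒ ln(m/m₀) = −(Q_out/(Q_in−Q_out)) ln(V/V₀).
m = m₀ (V₀/V)^(Q_out/(Q_in−Q_out)) = 33.96 × (13.66/5.95310)^(-2.50740) = 4.23182 g.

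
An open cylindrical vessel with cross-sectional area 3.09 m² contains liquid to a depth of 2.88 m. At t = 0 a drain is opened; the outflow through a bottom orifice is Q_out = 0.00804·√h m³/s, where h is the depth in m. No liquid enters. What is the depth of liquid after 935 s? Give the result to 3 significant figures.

A dh/dt = −Q_out = −0.00804 √h.
Separate and integrate: 2(√h − √h₀) = −(0.00804/A) t.
√h = √2.88 − 0.00804·935/(2·3.09) = 1.6971 − 1.2164 = 0.48065.
h = 0.48065² = 0.23102 m.

0.231 m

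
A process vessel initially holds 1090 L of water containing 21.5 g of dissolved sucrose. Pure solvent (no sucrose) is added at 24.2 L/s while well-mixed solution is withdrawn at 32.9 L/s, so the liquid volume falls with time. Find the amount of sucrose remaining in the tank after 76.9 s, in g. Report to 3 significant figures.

Let m(t) be the amount of sucrose. Volume: V(t) = V₀ + (Q_in − Q_out) t = 1090 − 8.7000 t; V(76.9) = 420.97 L.
Species balance (pure solvent in): dm/dt = −Q_out · m/V(t).
dm/m = −Q_out dt/(V₀ − 8.7000 t); integrating gives ln(m/m₀) = −(Q_out/(Q_in−Q_out)) ln(V/V₀).
m = m₀ (V₀/V)^(Q_out/(Q_in−Q_out)) = 21.5 × (1090/420.97)^(-3.7816) = 0.58880 g.

0.589 g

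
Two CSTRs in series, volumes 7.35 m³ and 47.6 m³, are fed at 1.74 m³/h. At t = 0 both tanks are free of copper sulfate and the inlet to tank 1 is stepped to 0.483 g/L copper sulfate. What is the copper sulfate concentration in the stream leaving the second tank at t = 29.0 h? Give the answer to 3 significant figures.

Each tank obeys Vᵢ dCᵢ/dt = Q(Cᵢ₋₁ − Cᵢ), so τᵢ = Vᵢ/Q.
τ₁ = 7.35/1.74 = 4.2241 h; τ₂ = 47.6/1.74 = 27.356 h.
Tank 1: C₁ = C_in(1 − e^(−t/τ₁)). Tank 2 (τ₁ ≠ τ₂): C₂ = C_in[1 − (τ₁ e^(−t/τ₁) − τ₂ e^(−t/τ₂))/(τ₁ − τ₂)].
At t = 29.0: e^(−t/τ₁) = 0.0010434, e^(−t/τ₂) = 0.34643.
C₂ = 0.483·[1 − (4.2241·0.0010434 − 27.356·0.34643)/(-23.132)] = 0.483·0.59050 = 0.28521 g/L.

0.285 g/L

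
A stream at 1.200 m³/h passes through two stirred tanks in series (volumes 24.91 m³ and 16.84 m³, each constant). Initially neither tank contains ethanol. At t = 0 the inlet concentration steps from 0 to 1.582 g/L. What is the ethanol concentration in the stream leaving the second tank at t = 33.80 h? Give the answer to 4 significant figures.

Species balance on tank i: dCᵢ/dt = (Cᵢ₋₁ − Cᵢ)/τᵢ with τᵢ = Vᵢ/Q.
τ₁ = 24.91/1.200 = 20.7583 h; τ₂ = 16.84/1.200 = 14.0333 h.
Solving the cascade with C₁(0)=C₂(0)=0 gives C₂(t) = C_in[1 − (τ₁ e^(−t/τ₁) − τ₂ e^(−t/τ₂))/(τ₁ − τ₂)].
At t = 33.80: e^(−t/τ₁) = 0.196270, e^(−t/τ₂) = 0.0899455.
C₂ = 1.582·[1 − (20.7583·0.196270 − 14.0333·0.0899455)/(6.72500)] = 1.582·0.581857 = 0.920498 g/L.

0.9205 g/L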